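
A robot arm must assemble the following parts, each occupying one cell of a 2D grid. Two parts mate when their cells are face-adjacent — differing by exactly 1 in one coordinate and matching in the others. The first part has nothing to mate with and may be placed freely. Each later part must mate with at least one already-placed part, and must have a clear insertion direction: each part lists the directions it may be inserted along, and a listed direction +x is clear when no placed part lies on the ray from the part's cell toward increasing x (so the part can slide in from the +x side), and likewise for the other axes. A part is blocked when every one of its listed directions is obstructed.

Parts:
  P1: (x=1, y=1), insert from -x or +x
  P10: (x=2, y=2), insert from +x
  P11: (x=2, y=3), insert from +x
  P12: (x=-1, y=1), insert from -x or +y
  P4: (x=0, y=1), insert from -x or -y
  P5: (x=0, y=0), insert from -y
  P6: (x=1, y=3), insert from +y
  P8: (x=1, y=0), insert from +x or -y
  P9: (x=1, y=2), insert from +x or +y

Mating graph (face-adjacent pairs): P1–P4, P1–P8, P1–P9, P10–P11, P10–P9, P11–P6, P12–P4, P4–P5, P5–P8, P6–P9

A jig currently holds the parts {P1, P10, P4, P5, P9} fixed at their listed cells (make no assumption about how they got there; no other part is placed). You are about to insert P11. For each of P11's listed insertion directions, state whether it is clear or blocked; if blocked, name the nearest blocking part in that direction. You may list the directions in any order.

+x: clear

+x: ray from P11(2, 3) has no placed part ⇒ clear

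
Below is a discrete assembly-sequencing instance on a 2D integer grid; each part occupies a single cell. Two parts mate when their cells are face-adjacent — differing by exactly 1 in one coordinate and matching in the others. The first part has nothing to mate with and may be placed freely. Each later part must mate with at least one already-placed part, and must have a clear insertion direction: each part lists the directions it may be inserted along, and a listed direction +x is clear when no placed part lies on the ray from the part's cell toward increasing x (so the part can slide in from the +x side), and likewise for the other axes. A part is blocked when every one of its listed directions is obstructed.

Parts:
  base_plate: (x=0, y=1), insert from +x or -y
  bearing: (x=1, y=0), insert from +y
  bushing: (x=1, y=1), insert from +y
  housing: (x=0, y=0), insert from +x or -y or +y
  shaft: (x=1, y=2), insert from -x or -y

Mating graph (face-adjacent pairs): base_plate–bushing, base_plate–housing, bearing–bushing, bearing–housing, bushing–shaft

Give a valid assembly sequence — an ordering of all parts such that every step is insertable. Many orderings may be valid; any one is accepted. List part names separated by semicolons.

1. housing@(0, 0) [+x clear] — {housing}
2. base_plate@(0, 1) [+x clear] — {base_plate, housing}
3. bearing@(1, 0) [+y clear] — {base_plate, bearing, housing}
4. bushing@(1, 1) [+y clear] — {base_plate, bearing, bushing, housing}
5. shaft@(1, 2) [-x clear] — {base_plate, bearing, bushing, housing, shaft}

housing; base_plate; bearing; bushing; shaft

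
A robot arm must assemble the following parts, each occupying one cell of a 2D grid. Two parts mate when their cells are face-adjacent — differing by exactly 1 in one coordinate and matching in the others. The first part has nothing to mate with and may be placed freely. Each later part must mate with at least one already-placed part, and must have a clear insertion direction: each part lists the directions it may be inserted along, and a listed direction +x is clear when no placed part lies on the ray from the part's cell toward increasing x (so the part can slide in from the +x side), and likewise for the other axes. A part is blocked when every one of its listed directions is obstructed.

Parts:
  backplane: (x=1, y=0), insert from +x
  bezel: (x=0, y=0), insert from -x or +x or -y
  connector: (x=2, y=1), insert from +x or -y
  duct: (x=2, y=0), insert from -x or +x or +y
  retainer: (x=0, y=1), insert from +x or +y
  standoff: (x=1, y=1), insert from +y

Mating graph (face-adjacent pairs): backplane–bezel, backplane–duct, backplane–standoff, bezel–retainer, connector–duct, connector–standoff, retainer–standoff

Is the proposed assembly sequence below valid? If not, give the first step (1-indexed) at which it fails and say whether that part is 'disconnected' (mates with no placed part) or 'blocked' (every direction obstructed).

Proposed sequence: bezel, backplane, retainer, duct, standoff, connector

Valid

1. bezel@(0, 0) [-x clear] — {bezel}
2. backplane@(1, 0) [+x clear] — {backplane, bezel}
3. retainer@(0, 1) [+x clear] — {backplane, bezel, retainer}
4. duct@(2, 0) [+x clear] — {backplane, bezel, duct, retainer}
5. standoff@(1, 1) [+y clear] — {backplane, bezel, duct, retainer, standoff}
6. connector@(2, 1) [+x clear] — {backplane, bezel, connector, duct, retainer, standoff}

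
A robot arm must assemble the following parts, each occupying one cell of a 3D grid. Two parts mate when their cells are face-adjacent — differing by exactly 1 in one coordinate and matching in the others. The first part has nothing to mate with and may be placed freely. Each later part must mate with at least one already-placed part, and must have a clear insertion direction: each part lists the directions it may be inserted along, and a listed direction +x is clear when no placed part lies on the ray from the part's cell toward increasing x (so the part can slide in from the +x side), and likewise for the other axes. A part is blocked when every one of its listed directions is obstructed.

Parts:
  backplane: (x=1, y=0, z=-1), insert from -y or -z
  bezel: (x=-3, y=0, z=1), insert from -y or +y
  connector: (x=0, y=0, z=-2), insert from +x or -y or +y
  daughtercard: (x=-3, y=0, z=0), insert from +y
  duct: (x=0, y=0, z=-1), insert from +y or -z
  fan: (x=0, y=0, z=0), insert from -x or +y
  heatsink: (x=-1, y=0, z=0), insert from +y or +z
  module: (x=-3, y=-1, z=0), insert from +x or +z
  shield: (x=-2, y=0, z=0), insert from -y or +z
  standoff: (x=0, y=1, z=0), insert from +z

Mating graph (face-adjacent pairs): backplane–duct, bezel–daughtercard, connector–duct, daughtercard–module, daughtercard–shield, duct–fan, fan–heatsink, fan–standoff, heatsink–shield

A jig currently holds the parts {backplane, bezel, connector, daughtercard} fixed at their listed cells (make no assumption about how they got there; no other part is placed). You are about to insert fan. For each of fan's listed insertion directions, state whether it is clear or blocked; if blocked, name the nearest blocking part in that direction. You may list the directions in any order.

+y: clear; -x: blocked by daughtercard

-x: nearest on ray is daughtercard@(-3, 0, 0) ⇒ blocked
+y: ray from fan(0, 0, 0) has no placed part ⇒ clear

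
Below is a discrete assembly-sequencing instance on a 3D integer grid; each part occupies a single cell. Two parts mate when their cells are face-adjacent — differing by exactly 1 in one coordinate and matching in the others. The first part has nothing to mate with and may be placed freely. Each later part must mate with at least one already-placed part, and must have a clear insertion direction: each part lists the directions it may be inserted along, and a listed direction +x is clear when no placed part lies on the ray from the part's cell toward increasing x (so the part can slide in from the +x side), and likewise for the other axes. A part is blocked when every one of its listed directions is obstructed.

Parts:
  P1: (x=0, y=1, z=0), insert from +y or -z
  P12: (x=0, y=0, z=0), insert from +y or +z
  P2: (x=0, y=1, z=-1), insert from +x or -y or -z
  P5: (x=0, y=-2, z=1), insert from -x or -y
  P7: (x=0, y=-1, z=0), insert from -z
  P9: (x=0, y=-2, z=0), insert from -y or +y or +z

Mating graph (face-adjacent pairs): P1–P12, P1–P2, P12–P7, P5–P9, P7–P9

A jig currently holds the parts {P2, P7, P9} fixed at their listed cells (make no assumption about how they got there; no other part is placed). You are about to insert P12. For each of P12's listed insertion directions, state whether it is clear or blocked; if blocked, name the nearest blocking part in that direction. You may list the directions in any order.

+y: ray from P12(0, 0, 0) has no placed part ⇒ clear
+z: ray from P12(0, 0, 0) has no placed part ⇒ clear

+y: clear; +z: clear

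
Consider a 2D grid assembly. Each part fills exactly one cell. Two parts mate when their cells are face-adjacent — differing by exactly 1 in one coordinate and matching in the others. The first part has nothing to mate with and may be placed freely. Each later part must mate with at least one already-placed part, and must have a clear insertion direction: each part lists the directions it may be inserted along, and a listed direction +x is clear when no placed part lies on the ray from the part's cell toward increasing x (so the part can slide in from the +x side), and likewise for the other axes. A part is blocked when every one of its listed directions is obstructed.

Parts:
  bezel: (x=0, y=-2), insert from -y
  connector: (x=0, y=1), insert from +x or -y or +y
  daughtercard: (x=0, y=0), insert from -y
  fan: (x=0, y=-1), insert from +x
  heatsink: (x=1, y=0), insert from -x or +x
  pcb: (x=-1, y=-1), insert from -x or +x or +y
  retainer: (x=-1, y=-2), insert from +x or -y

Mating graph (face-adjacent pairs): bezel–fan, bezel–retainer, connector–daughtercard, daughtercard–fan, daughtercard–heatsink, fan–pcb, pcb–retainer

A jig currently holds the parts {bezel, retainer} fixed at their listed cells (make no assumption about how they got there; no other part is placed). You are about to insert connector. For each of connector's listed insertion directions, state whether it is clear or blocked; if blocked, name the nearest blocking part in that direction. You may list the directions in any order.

+x: ray from connector(0, 1) has no placed part ⇒ clear
-y: nearest on ray is bezel@(0, -2) ⇒ blocked
+y: ray from connector(0, 1) has no placed part ⇒ clear

+x: clear; +y: clear; -y: blocked by bezel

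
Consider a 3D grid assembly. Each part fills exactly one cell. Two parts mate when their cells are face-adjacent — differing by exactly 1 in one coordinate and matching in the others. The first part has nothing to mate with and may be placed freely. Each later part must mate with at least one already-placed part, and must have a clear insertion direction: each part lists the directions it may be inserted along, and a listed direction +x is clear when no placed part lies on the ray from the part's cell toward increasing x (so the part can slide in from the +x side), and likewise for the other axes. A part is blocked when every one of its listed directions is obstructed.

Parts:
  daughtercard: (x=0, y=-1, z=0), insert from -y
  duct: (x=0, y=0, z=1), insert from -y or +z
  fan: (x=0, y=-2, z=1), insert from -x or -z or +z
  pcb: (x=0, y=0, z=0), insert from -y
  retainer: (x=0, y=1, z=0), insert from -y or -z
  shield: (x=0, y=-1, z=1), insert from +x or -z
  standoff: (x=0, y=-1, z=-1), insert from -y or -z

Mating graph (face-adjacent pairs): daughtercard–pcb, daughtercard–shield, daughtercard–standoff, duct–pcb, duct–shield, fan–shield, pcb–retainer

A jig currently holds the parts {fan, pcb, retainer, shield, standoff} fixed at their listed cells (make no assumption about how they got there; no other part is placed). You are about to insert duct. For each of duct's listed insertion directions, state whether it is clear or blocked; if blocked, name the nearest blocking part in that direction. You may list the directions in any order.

-y: nearest on ray is shield@(0, -1, 1) ⇒ blocked
+z: ray from duct(0, 0, 1) has no placed part ⇒ clear

+z: clear; -y: blocked by shield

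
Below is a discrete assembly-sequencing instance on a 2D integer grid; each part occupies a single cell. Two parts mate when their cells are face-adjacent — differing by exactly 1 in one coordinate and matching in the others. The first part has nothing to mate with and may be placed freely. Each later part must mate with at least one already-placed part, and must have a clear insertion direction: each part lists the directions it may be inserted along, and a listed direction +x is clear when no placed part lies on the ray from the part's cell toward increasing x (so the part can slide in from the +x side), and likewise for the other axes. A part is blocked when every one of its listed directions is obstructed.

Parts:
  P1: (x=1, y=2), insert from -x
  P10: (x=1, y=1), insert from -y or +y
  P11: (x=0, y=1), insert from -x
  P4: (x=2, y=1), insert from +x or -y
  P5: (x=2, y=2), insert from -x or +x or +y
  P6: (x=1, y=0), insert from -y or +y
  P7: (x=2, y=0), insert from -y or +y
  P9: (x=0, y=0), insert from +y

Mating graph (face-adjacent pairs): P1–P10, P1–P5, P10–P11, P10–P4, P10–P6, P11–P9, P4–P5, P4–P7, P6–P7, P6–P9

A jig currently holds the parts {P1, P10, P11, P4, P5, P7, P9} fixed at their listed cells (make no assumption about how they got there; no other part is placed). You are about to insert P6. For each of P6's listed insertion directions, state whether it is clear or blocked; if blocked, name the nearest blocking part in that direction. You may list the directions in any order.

-y: ray from P6(1, 0) has no placed part ⇒ clear
+y: nearest on ray is P10@(1, 1) ⇒ blocked

+y: blocked by P10; -y: clear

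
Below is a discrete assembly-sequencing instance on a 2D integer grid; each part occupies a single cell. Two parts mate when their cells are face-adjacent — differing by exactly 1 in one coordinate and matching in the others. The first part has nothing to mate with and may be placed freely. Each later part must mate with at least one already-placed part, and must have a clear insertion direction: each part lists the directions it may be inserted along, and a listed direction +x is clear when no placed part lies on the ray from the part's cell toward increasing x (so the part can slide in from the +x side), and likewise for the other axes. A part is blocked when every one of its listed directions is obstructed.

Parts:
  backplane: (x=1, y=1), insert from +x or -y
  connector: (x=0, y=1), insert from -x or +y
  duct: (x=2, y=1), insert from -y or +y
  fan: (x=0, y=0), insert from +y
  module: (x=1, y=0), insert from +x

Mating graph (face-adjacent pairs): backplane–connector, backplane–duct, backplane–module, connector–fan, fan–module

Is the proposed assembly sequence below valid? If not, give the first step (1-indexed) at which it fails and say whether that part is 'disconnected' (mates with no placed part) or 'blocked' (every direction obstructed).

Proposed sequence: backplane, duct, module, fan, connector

Valid

1. backplane@(1, 1) [+x clear] — {backplane}
2. duct@(2, 1) [-y clear] — {backplane, duct}
3. module@(1, 0) [+x clear] — {backplane, duct, module}
4. fan@(0, 0) [+y clear] — {backplane, duct, fan, module}
5. connector@(0, 1) [-x clear] — {backplane, connector, duct, fan, module}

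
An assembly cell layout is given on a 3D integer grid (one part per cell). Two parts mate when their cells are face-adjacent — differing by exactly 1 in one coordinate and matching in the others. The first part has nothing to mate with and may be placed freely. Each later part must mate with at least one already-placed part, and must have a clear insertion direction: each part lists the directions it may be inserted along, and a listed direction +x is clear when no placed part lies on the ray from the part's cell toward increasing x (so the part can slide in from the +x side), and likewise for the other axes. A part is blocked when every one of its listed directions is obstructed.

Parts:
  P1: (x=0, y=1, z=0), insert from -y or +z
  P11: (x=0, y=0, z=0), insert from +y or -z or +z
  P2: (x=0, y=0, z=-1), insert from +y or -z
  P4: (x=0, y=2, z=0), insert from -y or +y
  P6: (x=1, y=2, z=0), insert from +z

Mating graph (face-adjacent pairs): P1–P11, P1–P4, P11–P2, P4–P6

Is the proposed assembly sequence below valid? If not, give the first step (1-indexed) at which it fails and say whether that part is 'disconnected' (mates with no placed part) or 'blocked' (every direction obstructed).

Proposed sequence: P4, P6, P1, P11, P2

Valid

1. P4@(0, 2, 0) [-y clear] — {P4}
2. P6@(1, 2, 0) [+z clear] — {P4, P6}
3. P1@(0, 1, 0) [-y clear] — {P1, P4, P6}
4. P11@(0, 0, 0) [-z clear] — {P1, P11, P4, P6}
5. P2@(0, 0, -1) [+y clear] — {P1, P11, P2, P4, P6}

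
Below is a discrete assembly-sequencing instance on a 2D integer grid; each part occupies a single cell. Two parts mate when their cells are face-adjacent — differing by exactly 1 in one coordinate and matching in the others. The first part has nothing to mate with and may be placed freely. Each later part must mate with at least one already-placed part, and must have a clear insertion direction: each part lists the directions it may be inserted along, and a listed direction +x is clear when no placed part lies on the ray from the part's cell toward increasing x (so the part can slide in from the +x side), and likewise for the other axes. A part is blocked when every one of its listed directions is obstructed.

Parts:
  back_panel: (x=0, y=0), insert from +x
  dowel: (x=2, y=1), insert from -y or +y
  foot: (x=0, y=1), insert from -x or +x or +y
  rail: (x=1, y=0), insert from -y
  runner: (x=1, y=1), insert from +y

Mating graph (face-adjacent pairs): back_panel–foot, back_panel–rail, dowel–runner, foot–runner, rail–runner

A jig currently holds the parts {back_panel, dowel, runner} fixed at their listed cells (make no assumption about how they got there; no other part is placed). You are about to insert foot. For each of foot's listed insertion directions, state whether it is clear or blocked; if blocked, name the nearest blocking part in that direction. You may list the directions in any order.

-x: ray from foot(0, 1) has no placed part ⇒ clear
+x: nearest on ray is runner@(1, 1) ⇒ blocked
+y: ray from foot(0, 1) has no placed part ⇒ clear

+x: blocked by runner; +y: clear; -x: clear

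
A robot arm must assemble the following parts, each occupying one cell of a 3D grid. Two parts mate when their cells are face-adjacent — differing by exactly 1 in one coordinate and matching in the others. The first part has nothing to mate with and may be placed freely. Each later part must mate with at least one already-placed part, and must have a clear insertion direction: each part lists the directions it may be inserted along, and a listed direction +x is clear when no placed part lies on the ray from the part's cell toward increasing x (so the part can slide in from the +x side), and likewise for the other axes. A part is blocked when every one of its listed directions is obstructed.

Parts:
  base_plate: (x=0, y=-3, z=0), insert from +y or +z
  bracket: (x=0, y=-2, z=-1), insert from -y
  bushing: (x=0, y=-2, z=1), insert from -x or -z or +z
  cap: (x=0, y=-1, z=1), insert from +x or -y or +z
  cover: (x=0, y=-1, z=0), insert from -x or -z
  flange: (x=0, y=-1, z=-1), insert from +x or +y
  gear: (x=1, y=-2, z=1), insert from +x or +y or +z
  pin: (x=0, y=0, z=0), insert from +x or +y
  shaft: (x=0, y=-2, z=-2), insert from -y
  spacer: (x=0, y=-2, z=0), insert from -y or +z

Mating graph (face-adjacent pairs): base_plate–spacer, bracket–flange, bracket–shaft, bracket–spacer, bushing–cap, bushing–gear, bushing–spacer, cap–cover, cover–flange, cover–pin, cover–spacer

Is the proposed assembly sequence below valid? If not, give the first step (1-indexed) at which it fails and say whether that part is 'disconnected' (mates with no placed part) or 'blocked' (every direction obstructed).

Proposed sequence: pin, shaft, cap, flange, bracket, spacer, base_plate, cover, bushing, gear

1. pin@(0, 0, 0) [+x clear] — {pin}
2. shaft@(0, -2, -2) — no placed neighbour ⇒ disconnected

Invalid at step 2 (disconnected)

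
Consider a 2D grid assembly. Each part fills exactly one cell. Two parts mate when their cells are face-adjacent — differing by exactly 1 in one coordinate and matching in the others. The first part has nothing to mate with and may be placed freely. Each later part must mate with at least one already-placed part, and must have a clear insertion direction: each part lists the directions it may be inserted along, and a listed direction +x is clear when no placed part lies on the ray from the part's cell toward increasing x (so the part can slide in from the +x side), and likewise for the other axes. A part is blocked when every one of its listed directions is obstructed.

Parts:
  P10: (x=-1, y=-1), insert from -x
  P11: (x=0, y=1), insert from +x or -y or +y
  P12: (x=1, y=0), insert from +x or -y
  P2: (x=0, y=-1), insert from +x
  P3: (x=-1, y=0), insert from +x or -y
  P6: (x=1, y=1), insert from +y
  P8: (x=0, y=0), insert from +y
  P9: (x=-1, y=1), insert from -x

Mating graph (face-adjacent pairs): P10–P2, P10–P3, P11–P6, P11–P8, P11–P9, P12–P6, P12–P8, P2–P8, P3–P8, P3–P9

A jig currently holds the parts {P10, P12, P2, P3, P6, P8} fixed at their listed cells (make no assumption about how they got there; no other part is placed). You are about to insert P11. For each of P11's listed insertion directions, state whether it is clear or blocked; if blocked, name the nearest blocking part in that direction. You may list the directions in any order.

+x: blocked by P6; +y: clear; -y: blocked by P8

+x: nearest on ray is P6@(1, 1) ⇒ blocked
-y: nearest on ray is P8@(0, 0) ⇒ blocked
+y: ray from P11(0, 1) has no placed part ⇒ clear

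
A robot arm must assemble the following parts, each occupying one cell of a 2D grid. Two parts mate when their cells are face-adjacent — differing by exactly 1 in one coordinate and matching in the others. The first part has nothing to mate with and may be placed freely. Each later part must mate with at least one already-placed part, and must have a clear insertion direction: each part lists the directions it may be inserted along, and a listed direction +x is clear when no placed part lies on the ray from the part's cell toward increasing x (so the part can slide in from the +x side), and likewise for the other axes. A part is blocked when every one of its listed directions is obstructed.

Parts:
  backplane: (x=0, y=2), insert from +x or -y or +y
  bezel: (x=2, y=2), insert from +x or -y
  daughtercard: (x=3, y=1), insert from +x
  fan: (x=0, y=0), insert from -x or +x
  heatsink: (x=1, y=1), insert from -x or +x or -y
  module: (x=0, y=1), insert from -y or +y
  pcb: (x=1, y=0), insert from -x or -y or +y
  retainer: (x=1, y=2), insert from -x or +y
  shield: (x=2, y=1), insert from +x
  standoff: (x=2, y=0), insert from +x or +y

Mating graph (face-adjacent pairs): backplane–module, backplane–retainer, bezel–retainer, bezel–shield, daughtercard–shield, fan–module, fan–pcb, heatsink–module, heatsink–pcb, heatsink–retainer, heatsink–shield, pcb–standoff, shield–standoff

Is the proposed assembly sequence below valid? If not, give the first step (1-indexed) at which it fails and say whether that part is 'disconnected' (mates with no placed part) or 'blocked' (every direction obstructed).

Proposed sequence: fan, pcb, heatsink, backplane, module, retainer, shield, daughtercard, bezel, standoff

Invalid at step 4 (disconnected)

1. fan@(0, 0) [-x clear] — {fan}
2. pcb@(1, 0) [-y clear] — {fan, pcb}
3. heatsink@(1, 1) [-x clear] — {fan, heatsink, pcb}
4. backplane@(0, 2) — no placed neighbour ⇒ disconnected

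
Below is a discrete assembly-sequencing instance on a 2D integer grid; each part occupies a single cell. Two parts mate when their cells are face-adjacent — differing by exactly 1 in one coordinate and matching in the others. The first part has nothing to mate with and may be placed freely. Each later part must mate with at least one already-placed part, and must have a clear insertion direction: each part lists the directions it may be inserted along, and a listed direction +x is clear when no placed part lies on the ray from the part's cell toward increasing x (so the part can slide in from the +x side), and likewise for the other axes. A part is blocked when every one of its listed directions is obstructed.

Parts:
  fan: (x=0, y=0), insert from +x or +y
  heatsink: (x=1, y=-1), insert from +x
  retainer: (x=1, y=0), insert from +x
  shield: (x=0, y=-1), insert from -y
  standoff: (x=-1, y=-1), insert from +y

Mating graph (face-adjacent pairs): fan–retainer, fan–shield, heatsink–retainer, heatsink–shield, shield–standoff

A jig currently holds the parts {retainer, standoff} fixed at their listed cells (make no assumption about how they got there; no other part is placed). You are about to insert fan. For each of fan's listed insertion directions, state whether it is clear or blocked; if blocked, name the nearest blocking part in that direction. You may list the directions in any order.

+x: nearest on ray is retainer@(1, 0) ⇒ blocked
+y: ray from fan(0, 0) has no placed part ⇒ clear

+x: blocked by retainer; +y: clear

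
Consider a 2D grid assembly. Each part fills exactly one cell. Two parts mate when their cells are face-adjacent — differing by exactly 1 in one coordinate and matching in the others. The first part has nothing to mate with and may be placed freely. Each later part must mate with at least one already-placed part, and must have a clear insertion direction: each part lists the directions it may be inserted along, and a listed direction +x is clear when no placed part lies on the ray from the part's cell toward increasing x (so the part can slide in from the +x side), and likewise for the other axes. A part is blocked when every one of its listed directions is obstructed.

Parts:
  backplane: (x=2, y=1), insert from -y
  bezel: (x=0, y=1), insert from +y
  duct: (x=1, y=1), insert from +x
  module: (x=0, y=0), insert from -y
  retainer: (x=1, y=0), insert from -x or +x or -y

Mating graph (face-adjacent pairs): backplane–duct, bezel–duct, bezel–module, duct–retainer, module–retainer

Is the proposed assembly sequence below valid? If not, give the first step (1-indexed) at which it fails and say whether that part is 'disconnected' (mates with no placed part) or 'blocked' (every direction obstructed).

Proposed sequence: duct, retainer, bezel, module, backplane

1. duct@(1, 1) [+x clear] — {duct}
2. retainer@(1, 0) [-x clear] — {duct, retainer}
3. bezel@(0, 1) [+y clear] — {bezel, duct, retainer}
4. module@(0, 0) [-y clear] — {bezel, duct, module, retainer}
5. backplane@(2, 1) [-y clear] — {backplane, bezel, duct, module, retainer}

Valid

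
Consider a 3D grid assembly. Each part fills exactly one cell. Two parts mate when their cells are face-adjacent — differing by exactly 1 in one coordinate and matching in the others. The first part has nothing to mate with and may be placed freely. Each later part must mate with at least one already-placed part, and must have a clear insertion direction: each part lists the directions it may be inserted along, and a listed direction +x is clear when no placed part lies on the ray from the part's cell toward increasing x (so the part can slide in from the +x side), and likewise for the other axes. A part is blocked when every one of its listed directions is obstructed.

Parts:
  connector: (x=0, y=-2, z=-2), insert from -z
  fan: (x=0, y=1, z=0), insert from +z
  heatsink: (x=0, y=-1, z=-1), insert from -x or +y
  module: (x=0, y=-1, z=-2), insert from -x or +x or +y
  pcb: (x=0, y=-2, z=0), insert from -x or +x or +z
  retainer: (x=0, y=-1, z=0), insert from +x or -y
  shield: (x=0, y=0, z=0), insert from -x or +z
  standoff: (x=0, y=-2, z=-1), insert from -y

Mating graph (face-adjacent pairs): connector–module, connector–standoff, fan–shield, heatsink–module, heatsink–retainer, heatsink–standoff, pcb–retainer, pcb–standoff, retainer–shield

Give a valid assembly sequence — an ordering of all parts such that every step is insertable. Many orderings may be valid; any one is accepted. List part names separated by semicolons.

1. standoff@(0, -2, -1) [-y clear] — {standoff}
2. heatsink@(0, -1, -1) [-x clear] — {heatsink, standoff}
3. connector@(0, -2, -2) [-z clear] — {connector, heatsink, standoff}
4. pcb@(0, -2, 0) [-x clear] — {connector, heatsink, pcb, standoff}
5. module@(0, -1, -2) [-x clear] — {connector, heatsink, module, pcb, standoff}
6. retainer@(0, -1, 0) [+x clear] — {connector, heatsink, module, pcb, retainer, standoff}
7. shield@(0, 0, 0) [-x clear] — {connector, heatsink, module, pcb, retainer, shield, standoff}
8. fan@(0, 1, 0) [+z clear] — {connector, fan, heatsink, module, pcb, retainer, shield, standoff}

standoff; heatsink; connector; pcb; module; retainer; shield; fan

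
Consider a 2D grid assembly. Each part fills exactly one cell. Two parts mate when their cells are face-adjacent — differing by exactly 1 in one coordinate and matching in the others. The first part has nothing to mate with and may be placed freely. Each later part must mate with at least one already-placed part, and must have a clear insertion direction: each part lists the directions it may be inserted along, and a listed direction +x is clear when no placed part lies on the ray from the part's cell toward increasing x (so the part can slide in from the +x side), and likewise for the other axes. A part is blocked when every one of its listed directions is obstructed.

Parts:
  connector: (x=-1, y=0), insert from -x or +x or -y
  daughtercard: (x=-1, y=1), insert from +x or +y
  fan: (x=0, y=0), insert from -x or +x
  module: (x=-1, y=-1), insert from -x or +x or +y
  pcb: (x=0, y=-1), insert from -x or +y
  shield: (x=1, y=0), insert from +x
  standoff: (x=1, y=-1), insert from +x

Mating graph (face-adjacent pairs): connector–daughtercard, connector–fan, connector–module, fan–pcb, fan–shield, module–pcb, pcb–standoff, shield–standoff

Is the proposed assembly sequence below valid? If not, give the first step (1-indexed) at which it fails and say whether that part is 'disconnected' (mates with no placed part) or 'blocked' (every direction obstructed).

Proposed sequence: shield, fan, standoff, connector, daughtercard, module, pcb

1. shield@(1, 0) [+x clear] — {shield}
2. fan@(0, 0) [-x clear] — {fan, shield}
3. standoff@(1, -1) [+x clear] — {fan, shield, standoff}
4. connector@(-1, 0) [-x clear] — {connector, fan, shield, standoff}
5. daughtercard@(-1, 1) [+x clear] — {connector, daughtercard, fan, shield, standoff}
6. module@(-1, -1) [-x clear] — {connector, daughtercard, fan, module, shield, standoff}
7. pcb@(0, -1) — -x/+y all obstructed ⇒ blocked

Invalid at step 7 (blocked)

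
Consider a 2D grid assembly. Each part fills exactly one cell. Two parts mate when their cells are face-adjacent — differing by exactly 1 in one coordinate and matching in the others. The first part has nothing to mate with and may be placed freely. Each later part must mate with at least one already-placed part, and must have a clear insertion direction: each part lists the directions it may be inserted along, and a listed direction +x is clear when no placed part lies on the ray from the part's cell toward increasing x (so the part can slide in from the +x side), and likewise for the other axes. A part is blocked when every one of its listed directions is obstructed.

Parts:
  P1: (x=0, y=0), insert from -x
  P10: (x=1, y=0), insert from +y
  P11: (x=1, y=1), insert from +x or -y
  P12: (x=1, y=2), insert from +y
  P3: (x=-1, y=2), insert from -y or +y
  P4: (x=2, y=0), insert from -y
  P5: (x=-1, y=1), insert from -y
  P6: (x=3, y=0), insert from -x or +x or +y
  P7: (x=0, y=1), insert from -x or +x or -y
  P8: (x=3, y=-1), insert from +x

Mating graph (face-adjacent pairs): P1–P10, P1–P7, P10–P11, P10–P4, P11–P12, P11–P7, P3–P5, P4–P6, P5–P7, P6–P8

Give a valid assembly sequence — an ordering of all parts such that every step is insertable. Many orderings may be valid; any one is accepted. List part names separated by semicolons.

1. P10@(1, 0) [+y clear] — {P10}
2. P4@(2, 0) [-y clear] — {P10, P4}
3. P6@(3, 0) [+x clear] — {P10, P4, P6}
4. P11@(1, 1) [+x clear] — {P10, P11, P4, P6}
5. P7@(0, 1) [-x clear] — {P10, P11, P4, P6, P7}
6. P12@(1, 2) [+y clear] — {P10, P11, P12, P4, P6, P7}
7. P1@(0, 0) [-x clear] — {P1, P10, P11, P12, P4, P6, P7}
8. P5@(-1, 1) [-y clear] — {P1, P10, P11, P12, P4, P5, P6, P7}
9. P3@(-1, 2) [+y clear] — {P1, P10, P11, P12, P3, P4, P5, P6, P7}
10. P8@(3, -1) [+x clear] — {P1, P10, P11, P12, P3, P4, P5, P6, P7, P8}

P10; P4; P6; P11; P7; P12; P1; P5; P3; P8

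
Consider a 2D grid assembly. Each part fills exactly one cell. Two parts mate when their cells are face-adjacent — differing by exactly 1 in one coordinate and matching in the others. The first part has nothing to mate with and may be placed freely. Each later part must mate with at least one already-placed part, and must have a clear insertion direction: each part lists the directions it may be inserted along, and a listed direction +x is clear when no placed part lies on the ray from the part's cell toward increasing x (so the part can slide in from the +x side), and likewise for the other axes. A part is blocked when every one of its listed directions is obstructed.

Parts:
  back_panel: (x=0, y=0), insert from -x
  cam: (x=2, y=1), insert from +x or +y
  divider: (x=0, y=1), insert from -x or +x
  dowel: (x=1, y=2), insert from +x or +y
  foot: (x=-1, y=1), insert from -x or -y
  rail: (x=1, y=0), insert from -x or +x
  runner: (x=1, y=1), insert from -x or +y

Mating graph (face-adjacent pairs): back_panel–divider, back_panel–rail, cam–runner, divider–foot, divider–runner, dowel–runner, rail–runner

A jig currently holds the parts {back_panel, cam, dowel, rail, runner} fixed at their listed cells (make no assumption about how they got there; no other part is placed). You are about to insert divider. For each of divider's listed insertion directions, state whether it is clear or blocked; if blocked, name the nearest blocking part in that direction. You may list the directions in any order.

-x: ray from divider(0, 1) has no placed part ⇒ clear
+x: nearest on ray is runner@(1, 1) ⇒ blocked

+x: blocked by runner; -x: clear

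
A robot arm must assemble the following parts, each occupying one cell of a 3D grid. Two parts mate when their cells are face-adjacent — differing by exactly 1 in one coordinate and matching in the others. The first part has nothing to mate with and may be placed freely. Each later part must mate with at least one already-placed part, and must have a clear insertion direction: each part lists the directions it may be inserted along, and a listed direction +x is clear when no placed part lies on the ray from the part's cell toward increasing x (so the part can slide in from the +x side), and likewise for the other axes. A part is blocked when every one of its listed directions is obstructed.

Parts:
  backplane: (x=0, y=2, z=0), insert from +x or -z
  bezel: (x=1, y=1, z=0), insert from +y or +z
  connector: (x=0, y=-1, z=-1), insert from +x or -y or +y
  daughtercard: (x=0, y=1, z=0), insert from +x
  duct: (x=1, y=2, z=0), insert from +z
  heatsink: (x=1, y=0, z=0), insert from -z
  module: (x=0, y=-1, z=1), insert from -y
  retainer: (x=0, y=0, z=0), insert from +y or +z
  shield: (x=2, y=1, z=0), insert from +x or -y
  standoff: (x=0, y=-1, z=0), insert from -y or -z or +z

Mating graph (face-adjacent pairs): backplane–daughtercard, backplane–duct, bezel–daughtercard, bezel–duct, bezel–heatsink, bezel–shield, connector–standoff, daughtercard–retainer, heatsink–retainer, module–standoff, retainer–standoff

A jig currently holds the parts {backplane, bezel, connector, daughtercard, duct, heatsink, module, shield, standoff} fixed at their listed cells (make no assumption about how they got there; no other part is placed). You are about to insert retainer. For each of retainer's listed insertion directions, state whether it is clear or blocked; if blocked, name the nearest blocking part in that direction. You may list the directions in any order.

+y: blocked by daughtercard; +z: clear

+y: nearest on ray is daughtercard@(0, 1, 0) ⇒ blocked
+z: ray from retainer(0, 0, 0) has no placed part ⇒ clear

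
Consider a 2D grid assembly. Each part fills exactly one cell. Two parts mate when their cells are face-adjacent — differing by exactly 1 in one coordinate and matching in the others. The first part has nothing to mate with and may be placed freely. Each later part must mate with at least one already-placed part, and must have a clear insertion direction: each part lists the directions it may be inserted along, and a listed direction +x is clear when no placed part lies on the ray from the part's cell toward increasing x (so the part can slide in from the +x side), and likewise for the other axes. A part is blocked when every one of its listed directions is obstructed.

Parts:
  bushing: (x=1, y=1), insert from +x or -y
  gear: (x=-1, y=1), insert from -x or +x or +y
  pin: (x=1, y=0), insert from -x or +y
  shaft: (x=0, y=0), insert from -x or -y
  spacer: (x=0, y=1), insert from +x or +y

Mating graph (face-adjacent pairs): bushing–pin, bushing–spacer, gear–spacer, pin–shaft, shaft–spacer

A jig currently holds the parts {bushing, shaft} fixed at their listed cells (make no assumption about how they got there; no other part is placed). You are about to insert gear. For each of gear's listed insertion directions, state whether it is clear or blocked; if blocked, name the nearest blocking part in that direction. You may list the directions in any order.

-x: ray from gear(-1, 1) has no placed part ⇒ clear
+x: nearest on ray is bushing@(1, 1) ⇒ blocked
+y: ray from gear(-1, 1) has no placed part ⇒ clear

+x: blocked by bushing; +y: clear; -x: clear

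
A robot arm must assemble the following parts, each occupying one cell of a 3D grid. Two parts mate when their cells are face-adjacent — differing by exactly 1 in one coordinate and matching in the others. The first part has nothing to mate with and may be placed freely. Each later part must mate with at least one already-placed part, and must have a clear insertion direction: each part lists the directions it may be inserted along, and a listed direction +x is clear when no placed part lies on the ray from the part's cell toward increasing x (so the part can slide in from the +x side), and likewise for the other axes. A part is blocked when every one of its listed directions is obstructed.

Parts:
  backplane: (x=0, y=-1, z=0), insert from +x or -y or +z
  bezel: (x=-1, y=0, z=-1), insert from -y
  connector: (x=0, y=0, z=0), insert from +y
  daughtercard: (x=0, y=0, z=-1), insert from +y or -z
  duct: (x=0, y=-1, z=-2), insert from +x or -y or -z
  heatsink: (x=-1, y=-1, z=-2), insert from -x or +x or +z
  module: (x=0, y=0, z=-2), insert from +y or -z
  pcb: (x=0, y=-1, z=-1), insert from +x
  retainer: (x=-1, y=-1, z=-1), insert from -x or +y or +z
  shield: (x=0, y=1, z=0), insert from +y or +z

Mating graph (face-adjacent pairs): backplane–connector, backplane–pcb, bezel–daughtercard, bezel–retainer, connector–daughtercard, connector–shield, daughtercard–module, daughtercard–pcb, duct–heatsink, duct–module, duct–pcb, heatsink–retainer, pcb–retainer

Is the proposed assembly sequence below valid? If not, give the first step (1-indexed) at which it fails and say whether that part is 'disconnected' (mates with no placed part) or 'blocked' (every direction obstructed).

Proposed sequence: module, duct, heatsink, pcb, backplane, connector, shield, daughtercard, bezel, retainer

1. module@(0, 0, -2) [+y clear] — {module}
2. duct@(0, -1, -2) [+x clear] — {duct, module}
3. heatsink@(-1, -1, -2) [-x clear] — {duct, heatsink, module}
4. pcb@(0, -1, -1) [+x clear] — {duct, heatsink, module, pcb}
5. backplane@(0, -1, 0) [+x clear] — {backplane, duct, heatsink, module, pcb}
6. connector@(0, 0, 0) [+y clear] — {backplane, connector, duct, heatsink, module, pcb}
7. shield@(0, 1, 0) [+y clear] — {backplane, connector, duct, heatsink, module, pcb, shield}
8. daughtercard@(0, 0, -1) [+y clear] — {backplane, connector, daughtercard, duct, heatsink, module, pcb, shield}
9. bezel@(-1, 0, -1) [-y clear] — {backplane, bezel, connector, daughtercard, duct, heatsink, module, pcb, shield}
10. retainer@(-1, -1, -1) [-x clear] — {backplane, bezel, connector, daughtercard, duct, heatsink, module, pcb, retainer, shield}

Valid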